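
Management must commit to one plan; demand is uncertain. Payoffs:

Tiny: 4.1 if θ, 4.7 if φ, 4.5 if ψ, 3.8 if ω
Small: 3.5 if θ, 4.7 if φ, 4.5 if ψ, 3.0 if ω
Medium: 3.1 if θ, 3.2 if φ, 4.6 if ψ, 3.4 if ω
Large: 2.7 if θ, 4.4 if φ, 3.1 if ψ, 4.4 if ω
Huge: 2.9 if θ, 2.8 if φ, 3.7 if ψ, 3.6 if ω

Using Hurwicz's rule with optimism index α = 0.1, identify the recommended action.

Tiny: 0.1·4.7 + 0.9·3.8 = 3.89
Small: 0.1·4.7 + 0.9·3.0 = 3.17
Medium: 0.1·4.6 + 0.9·3.1 = 3.25
Large: 0.1·4.4 + 0.9·2.7 = 2.87
Huge: 0.1·3.7 + 0.9·2.8 = 2.89
Highest Hurwicz score = 3.89 → Tiny.

Tiny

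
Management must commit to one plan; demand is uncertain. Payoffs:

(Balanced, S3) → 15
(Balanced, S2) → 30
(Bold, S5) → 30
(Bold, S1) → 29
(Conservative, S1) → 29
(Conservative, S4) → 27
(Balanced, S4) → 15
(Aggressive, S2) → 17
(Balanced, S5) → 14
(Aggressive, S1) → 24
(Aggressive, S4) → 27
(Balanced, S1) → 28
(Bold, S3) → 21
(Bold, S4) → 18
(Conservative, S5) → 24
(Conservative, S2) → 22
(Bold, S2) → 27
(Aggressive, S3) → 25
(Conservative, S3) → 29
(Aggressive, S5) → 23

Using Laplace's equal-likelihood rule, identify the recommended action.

Conservative

Row averages: Conservative=26.2, Balanced=20.4, Aggressive=23.2, Bold=25
Highest average = 26.2 → Conservative.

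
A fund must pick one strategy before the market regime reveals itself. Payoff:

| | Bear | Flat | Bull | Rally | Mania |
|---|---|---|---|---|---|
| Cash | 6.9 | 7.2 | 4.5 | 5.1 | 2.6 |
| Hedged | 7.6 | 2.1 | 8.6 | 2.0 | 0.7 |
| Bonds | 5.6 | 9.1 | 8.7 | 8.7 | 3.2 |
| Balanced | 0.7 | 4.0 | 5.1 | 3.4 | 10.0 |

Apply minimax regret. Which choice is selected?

Column bests: Bear=7.6, Flat=9.1, Bull=8.7, Rally=8.7, Mania=10.0.
Cash regrets: 0.7, 1.9, 4.2, 3.6, 7.4 → max 7.4
Hedged regrets: 0.0, 7.0, 0.1, 6.7, 9.3 → max 9.3
Bonds regrets: 2.0, 0.0, 0.0, 0.0, 6.8 → max 6.8
Balanced regrets: 6.9, 5.1, 3.6, 5.3, 0.0 → max 6.9
Smallest max regret = 6.8 → Bonds.

Bonds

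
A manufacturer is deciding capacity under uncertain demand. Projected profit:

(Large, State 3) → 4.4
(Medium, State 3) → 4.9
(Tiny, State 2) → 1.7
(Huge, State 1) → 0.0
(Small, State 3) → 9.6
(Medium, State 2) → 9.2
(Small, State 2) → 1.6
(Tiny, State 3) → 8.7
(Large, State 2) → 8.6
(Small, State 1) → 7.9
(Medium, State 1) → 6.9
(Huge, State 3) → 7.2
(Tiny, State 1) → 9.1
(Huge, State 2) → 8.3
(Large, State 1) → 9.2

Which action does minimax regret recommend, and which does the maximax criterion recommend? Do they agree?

minimax regret → Medium; maximax → Small (disagree)

Column bests: State 1=9.2, State 2=9.2, State 3=9.6.
Tiny regrets: 0.1, 7.5, 0.9 → max 7.5
Small regrets: 1.3, 7.6, 0.0 → max 7.6
Medium regrets: 2.3, 0.0, 4.7 → max 4.7
Large regrets: 0.0, 0.6, 5.2 → max 5.2
Huge regrets: 9.2, 0.9, 2.4 → max 9.2
Smallest max regret = 4.7 → Medium.
Row maxima: Tiny=9.1, Small=9.6, Medium=9.2, Large=9.2, Huge=8.3
Best best-case = 9.6 → Small.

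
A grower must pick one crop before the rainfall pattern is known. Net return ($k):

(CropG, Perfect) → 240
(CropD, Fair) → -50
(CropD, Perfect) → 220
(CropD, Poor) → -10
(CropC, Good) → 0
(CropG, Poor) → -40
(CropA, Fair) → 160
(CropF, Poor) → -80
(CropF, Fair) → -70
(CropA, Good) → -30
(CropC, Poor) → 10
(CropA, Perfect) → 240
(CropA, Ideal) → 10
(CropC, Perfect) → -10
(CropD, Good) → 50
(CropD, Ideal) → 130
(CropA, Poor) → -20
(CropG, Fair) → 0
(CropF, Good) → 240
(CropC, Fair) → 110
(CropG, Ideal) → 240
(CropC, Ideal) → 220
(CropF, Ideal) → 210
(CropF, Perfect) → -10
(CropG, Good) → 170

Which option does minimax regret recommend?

Column bests: Poor=10, Fair=160, Good=240, Ideal=240, Perfect=240.
CropF regrets: 90, 230, 0, 30, 250 → max 250
CropG regrets: 50, 160, 70, 0, 0 → max 160
CropD regrets: 20, 210, 190, 110, 20 → max 210
CropA regrets: 30, 0, 270, 230, 0 → max 270
CropC regrets: 0, 50, 240, 20, 250 → max 250
Smallest max regret = 160 → CropG.

CropG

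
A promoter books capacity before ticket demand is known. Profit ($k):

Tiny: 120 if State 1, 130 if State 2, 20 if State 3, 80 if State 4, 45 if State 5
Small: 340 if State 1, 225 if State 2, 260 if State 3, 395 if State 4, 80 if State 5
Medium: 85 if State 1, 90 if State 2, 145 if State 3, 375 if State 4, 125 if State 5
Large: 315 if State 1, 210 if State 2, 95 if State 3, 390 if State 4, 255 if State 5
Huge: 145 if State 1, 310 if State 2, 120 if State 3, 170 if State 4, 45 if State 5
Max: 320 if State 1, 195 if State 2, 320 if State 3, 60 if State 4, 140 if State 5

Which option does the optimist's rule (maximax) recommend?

Row maxima: Tiny=130, Small=395, Medium=375, Large=390, Huge=310, Max=320
Best best-case = 395 → Small.

Small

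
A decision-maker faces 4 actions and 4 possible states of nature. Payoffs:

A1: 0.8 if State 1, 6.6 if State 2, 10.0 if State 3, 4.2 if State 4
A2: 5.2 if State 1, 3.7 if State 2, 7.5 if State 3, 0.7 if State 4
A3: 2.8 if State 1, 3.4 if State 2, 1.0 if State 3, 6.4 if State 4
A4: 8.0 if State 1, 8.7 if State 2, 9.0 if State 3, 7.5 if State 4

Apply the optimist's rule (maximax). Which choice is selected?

A1

Row maxima: A1=10.0, A2=7.5, A3=6.4, A4=9.0
Best best-case = 10.0 → A1.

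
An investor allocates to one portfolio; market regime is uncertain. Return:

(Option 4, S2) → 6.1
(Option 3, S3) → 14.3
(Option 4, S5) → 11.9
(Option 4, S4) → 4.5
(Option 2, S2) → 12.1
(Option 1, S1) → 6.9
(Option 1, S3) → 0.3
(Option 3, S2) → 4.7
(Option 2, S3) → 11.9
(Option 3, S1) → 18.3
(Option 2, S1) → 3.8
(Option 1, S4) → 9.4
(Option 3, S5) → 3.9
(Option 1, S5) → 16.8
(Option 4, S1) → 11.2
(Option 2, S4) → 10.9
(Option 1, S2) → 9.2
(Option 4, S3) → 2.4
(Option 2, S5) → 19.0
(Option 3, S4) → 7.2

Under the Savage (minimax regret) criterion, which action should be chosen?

Column bests: S1=18.3, S2=12.1, S3=14.3, S4=10.9, S5=19.0.
Option 1 regrets: 11.4, 2.9, 14.0, 1.5, 2.2 → max 14.0
Option 2 regrets: 14.5, 0.0, 2.4, 0.0, 0.0 → max 14.5
Option 3 regrets: 0.0, 7.4, 0.0, 3.7, 15.1 → max 15.1
Option 4 regrets: 7.1, 6.0, 11.9, 6.4, 7.1 → max 11.9
Smallest max regret = 11.9 → Option 4.

Option 4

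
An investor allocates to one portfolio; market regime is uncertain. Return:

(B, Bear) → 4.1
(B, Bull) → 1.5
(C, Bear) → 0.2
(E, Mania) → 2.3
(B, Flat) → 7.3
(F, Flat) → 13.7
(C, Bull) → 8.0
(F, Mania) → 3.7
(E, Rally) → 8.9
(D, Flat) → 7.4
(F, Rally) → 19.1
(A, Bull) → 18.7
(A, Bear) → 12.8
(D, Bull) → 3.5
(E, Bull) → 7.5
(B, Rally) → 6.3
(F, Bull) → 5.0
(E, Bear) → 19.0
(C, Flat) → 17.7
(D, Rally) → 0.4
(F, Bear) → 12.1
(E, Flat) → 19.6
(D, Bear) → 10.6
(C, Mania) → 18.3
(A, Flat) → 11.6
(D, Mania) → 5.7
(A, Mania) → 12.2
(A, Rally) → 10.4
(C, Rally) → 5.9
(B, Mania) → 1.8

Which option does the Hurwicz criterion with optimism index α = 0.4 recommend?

A: 0.4·18.7 + 0.6·10.4 = 13.72
B: 0.4·7.3 + 0.6·1.5 = 3.82
C: 0.4·18.3 + 0.6·0.2 = 7.44
D: 0.4·10.6 + 0.6·0.4 = 4.48
E: 0.4·19.6 + 0.6·2.3 = 9.22
F: 0.4·19.1 + 0.6·3.7 = 9.86
Highest Hurwicz score = 13.72 → A.

A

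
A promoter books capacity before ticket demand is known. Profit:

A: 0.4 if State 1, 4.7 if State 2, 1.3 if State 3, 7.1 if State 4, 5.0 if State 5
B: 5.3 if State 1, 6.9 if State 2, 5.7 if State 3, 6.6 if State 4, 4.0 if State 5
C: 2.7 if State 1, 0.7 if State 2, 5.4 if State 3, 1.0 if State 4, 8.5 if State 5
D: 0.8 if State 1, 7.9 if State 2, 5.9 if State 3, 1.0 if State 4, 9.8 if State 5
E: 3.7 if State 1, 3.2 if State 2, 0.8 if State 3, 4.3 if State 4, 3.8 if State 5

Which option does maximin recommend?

Row minima: A=0.4, B=4.0, C=0.7, D=0.8, E=0.8
Best worst-case = 4.0 → B.

B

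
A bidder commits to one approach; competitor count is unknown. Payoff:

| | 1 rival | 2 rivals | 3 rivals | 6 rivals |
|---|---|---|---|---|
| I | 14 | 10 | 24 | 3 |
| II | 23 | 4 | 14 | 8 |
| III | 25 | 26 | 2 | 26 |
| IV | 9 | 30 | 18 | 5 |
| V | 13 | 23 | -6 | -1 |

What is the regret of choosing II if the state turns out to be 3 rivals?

10

Best payoff under 3 rivals is 24.
Regret = 24 − 14 = 10.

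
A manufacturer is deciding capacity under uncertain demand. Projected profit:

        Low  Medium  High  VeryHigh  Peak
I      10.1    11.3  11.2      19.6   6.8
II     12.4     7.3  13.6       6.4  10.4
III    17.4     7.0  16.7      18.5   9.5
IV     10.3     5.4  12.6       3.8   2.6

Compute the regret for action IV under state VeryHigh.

15.8

Best payoff under VeryHigh is 19.6.
Regret = 19.6 − 3.8 = 15.8.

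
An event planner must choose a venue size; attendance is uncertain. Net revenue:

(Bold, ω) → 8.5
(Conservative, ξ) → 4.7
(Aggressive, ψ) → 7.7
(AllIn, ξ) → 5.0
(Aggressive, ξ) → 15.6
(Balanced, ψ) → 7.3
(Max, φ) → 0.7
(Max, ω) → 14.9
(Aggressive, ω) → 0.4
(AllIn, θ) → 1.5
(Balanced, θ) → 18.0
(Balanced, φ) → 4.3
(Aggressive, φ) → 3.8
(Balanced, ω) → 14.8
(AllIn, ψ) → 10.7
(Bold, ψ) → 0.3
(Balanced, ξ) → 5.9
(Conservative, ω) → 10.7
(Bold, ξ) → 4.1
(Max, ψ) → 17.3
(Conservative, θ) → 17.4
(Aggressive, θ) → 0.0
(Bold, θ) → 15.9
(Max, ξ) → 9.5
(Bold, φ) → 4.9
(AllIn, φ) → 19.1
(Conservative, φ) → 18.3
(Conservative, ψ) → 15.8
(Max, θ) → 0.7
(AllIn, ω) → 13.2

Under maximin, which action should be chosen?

Conservative

Row minima: Conservative=4.7, Balanced=4.3, Aggressive=0.0, Bold=0.3, AllIn=1.5, Max=0.7
Best worst-case = 4.7 → Conservative.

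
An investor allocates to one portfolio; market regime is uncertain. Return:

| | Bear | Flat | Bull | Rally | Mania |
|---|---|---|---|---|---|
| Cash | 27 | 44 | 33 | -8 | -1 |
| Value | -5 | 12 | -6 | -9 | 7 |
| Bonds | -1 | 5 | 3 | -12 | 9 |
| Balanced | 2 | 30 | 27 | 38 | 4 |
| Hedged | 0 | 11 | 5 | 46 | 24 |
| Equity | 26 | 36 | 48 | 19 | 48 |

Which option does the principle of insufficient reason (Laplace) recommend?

Equity

Row averages: Cash=19, Value=-0.2, Bonds=0.8, Balanced=20.2, Hedged=17.2, Equity=35.4
Highest average = 35.4 → Equity.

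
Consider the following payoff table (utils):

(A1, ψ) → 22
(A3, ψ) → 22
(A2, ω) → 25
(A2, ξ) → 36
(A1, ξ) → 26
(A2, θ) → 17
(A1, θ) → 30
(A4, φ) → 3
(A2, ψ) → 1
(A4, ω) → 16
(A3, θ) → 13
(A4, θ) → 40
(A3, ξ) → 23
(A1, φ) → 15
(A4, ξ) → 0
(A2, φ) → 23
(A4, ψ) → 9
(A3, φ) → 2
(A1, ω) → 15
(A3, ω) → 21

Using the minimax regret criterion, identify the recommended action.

A1

Column bests: θ=40, φ=23, ψ=22, ω=25, ξ=36.
A1 regrets: 10, 8, 0, 10, 10 → max 10
A2 regrets: 23, 0, 21, 0, 0 → max 23
A3 regrets: 27, 21, 0, 4, 13 → max 27
A4 regrets: 0, 20, 13, 9, 36 → max 36
Smallest max regret = 10 → A1.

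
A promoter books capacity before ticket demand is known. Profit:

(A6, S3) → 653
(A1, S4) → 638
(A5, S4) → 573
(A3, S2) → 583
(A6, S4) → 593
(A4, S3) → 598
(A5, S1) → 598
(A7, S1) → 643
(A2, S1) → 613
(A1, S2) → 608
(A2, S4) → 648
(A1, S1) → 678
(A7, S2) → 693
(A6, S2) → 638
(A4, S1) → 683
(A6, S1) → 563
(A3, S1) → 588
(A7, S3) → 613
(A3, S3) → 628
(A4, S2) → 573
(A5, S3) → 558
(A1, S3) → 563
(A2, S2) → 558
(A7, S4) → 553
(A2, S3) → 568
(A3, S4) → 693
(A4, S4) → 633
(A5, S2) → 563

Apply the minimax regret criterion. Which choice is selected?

Column bests: S1=683, S2=693, S3=653, S4=693.
A1 regrets: 5, 85, 90, 55 → max 90
A2 regrets: 70, 135, 85, 45 → max 135
A3 regrets: 95, 110, 25, 0 → max 110
A4 regrets: 0, 120, 55, 60 → max 120
A5 regrets: 85, 130, 95, 120 → max 130
A6 regrets: 120, 55, 0, 100 → max 120
A7 regrets: 40, 0, 40, 140 → max 140
Smallest max regret = 90 → A1.

A1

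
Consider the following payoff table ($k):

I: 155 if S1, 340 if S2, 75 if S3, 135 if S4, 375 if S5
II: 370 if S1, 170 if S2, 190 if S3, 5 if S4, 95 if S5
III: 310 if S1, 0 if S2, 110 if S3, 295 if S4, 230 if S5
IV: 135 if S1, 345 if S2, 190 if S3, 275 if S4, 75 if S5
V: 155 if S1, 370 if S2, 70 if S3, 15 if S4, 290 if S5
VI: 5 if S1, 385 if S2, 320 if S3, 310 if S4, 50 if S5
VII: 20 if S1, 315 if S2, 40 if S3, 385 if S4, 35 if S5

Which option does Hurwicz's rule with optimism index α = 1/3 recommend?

I: 1/3·375 + 2/3·75 = 175
II: 1/3·370 + 2/3·5 = 380/3
III: 1/3·310 + 2/3·0 = 310/3
IV: 1/3·345 + 2/3·75 = 165
V: 1/3·370 + 2/3·15 = 400/3
VI: 1/3·385 + 2/3·5 = 395/3
VII: 1/3·385 + 2/3·20 = 425/3
Highest Hurwicz score = 175 → I.

I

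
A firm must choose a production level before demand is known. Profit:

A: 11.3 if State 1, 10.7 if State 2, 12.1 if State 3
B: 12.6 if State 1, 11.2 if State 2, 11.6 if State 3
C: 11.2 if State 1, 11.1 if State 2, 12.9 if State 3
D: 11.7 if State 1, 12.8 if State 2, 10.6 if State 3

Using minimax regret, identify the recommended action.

Column bests: State 1=12.6, State 2=12.8, State 3=12.9.
A regrets: 1.3, 2.1, 0.8 → max 2.1
B regrets: 0.0, 1.6, 1.3 → max 1.6
C regrets: 1.4, 1.7, 0.0 → max 1.7
D regrets: 0.9, 0.0, 2.3 → max 2.3
Smallest max regret = 1.6 → B.

B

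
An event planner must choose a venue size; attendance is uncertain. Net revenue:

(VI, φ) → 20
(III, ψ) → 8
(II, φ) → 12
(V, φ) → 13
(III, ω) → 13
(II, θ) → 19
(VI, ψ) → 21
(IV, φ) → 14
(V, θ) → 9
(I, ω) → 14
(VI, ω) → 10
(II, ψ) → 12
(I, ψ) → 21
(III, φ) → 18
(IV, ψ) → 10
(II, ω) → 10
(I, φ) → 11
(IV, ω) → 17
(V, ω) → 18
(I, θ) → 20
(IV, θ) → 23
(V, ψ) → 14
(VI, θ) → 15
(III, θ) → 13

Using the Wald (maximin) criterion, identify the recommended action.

I

Row minima: I=11, II=10, III=8, IV=10, V=9, VI=10
Best worst-case = 11 → I.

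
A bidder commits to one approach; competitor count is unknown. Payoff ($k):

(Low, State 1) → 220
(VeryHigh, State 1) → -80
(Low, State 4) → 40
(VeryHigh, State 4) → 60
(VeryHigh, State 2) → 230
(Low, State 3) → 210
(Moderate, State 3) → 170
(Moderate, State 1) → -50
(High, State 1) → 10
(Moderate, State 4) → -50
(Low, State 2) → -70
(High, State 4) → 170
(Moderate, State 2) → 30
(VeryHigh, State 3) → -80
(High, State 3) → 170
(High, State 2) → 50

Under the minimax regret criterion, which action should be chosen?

High

Column bests: State 1=220, State 2=230, State 3=210, State 4=170.
Low regrets: 0, 300, 0, 130 → max 300
Moderate regrets: 270, 200, 40, 220 → max 270
High regrets: 210, 180, 40, 0 → max 210
VeryHigh regrets: 300, 0, 290, 110 → max 300
Smallest max regret = 210 → High.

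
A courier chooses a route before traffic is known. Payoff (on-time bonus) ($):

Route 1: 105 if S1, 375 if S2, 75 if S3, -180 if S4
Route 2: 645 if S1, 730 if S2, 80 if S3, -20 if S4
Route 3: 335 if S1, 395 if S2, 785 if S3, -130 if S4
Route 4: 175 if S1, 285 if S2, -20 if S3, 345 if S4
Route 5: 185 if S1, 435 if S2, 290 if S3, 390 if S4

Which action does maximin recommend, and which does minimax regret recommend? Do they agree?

maximin → Route 5; minimax regret → Route 5 (agree)

Row minima: Route 1=-180, Route 2=-20, Route 3=-130, Route 4=-20, Route 5=185
Best worst-case = 185 → Route 5.
Column bests: S1=645, S2=730, S3=785, S4=390.
Route 1 regrets: 540, 355, 710, 570 → max 710
Route 2 regrets: 0, 0, 705, 410 → max 705
Route 3 regrets: 310, 335, 0, 520 → max 520
Route 4 regrets: 470, 445, 805, 45 → max 805
Route 5 regrets: 460, 295, 495, 0 → max 495
Smallest max regret = 495 → Route 5.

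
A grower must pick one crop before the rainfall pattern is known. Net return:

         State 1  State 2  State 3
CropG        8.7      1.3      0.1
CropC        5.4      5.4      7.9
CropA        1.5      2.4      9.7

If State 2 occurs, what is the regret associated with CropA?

3.0

Best payoff under State 2 is 5.4.
Regret = 5.4 − 2.4 = 3.0.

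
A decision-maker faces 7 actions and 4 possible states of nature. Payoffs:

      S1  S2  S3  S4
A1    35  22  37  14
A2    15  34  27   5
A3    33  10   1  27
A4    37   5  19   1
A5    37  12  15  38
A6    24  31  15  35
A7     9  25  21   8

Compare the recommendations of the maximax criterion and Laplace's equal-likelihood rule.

Row maxima: A1=37, A2=34, A3=33, A4=37, A5=38, A6=35, A7=25
Best best-case = 38 → A5.
Row averages: A1=27, A2=20.25, A3=17.75, A4=15.5, A5=25.5, A6=26.25, A7=15.75
Highest average = 27 → A1.

maximax → A5; laplace → A1 (disagree)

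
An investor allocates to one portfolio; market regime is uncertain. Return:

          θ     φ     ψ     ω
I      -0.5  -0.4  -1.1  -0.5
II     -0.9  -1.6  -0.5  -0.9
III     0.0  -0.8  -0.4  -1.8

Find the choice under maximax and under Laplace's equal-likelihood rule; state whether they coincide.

maximax → III; laplace → I (disagree)

Row maxima: I=-0.4, II=-0.5, III=0.0
Best best-case = 0.0 → III.
Row averages: I=-0.625, II=-0.975, III=-0.75
Highest average = -0.625 → I.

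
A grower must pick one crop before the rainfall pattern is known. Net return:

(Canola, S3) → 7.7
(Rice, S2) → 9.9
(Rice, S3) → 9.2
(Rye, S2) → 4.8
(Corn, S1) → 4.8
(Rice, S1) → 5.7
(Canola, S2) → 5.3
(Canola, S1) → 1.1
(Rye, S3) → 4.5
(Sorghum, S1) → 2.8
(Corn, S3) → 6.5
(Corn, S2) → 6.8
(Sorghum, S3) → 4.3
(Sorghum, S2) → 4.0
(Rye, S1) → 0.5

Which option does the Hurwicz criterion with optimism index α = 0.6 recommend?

Rice

Canola: 0.6·7.7 + 0.4·1.1 = 5.06
Rice: 0.6·9.9 + 0.4·5.7 = 8.22
Sorghum: 0.6·4.3 + 0.4·2.8 = 3.7
Corn: 0.6·6.8 + 0.4·4.8 = 6
Rye: 0.6·4.8 + 0.4·0.5 = 3.08
Highest Hurwicz score = 8.22 → Rice.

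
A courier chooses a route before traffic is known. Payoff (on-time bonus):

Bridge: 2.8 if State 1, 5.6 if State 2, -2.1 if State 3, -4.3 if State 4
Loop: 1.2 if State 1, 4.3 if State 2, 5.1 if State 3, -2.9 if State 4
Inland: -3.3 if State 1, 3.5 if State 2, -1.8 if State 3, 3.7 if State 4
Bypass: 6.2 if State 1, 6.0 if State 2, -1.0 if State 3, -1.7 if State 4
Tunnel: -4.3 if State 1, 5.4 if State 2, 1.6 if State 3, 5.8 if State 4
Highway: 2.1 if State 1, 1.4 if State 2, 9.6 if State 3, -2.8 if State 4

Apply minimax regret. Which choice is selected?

Column bests: State 1=6.2, State 2=6.0, State 3=9.6, State 4=5.8.
Bridge regrets: 3.4, 0.4, 11.7, 10.1 → max 11.7
Loop regrets: 5.0, 1.7, 4.5, 8.7 → max 8.7
Inland regrets: 9.5, 2.5, 11.4, 2.1 → max 11.4
Bypass regrets: 0.0, 0.0, 10.6, 7.5 → max 10.6
Tunnel regrets: 10.5, 0.6, 8.0, 0.0 → max 10.5
Highway regrets: 4.1, 4.6, 0.0, 8.6 → max 8.6
Smallest max regret = 8.6 → Highway.

Highway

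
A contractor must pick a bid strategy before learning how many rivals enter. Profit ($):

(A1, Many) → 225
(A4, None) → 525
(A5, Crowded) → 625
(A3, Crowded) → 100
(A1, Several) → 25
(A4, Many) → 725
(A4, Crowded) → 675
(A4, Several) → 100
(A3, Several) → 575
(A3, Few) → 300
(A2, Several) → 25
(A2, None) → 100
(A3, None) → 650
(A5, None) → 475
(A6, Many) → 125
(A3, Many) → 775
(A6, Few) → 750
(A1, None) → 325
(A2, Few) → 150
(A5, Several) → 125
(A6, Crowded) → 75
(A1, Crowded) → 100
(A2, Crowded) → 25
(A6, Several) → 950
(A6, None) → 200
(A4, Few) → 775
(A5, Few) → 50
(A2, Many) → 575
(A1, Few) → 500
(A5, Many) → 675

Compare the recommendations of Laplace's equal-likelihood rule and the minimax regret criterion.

laplace → A4; minimax regret → A3 (disagree)

Row averages: A1=235, A2=175, A3=480, A4=560, A5=390, A6=420
Highest average = 560 → A4.
Column bests: None=650, Few=775, Several=950, Many=775, Crowded=675.
A1 regrets: 325, 275, 925, 550, 575 → max 925
A2 regrets: 550, 625, 925, 200, 650 → max 925
A3 regrets: 0, 475, 375, 0, 575 → max 575
A4 regrets: 125, 0, 850, 50, 0 → max 850
A5 regrets: 175, 725, 825, 100, 50 → max 825
A6 regrets: 450, 25, 0, 650, 600 → max 650
Smallest max regret = 575 → A3.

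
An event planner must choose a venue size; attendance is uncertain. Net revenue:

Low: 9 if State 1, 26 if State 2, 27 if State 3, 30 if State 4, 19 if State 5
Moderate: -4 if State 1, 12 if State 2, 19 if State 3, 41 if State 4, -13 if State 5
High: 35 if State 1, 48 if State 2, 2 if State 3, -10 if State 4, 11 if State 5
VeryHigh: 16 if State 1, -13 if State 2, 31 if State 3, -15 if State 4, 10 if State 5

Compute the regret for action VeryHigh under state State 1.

Best payoff under State 1 is 35.
Regret = 35 − 16 = 19.

19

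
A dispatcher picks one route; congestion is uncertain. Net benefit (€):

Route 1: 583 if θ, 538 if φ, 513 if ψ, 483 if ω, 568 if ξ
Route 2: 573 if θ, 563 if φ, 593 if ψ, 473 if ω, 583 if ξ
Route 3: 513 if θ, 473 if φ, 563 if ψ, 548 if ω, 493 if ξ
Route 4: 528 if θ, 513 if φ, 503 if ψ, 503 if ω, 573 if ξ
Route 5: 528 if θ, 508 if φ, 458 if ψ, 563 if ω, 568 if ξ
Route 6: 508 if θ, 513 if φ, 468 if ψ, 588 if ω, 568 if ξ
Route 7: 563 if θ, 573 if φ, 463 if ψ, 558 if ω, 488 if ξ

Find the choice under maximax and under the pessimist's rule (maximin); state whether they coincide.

Row maxima: Route 1=583, Route 2=593, Route 3=563, Route 4=573, Route 5=568, Route 6=588, Route 7=573
Best best-case = 593 → Route 2.
Row minima: Route 1=483, Route 2=473, Route 3=473, Route 4=503, Route 5=458, Route 6=468, Route 7=463
Best worst-case = 503 → Route 4.

maximax → Route 2; maximin → Route 4 (disagree)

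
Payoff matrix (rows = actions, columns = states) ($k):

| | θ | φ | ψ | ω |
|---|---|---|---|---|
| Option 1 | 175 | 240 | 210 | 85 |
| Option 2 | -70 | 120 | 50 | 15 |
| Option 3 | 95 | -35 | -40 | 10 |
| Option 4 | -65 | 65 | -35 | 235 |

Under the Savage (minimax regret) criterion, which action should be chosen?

Column bests: θ=175, φ=240, ψ=210, ω=235.
Option 1 regrets: 0, 0, 0, 150 → max 150
Option 2 regrets: 245, 120, 160, 220 → max 245
Option 3 regrets: 80, 275, 250, 225 → max 275
Option 4 regrets: 240, 175, 245, 0 → max 245
Smallest max regret = 150 → Option 1.

Option 1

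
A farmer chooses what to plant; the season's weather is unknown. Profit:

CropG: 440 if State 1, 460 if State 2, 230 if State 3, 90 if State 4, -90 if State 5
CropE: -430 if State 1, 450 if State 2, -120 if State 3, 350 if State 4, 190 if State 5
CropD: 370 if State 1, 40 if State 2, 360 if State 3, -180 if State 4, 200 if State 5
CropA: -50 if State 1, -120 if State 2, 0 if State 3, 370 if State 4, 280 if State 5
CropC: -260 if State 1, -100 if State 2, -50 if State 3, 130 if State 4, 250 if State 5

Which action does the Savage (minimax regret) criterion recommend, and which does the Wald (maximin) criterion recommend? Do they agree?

minimax regret → CropG; maximin → CropG (agree)

Column bests: State 1=440, State 2=460, State 3=360, State 4=370, State 5=280.
CropG regrets: 0, 0, 130, 280, 370 → max 370
CropE regrets: 870, 10, 480, 20, 90 → max 870
CropD regrets: 70, 420, 0, 550, 80 → max 550
CropA regrets: 490, 580, 360, 0, 0 → max 580
CropC regrets: 700, 560, 410, 240, 30 → max 700
Smallest max regret = 370 → CropG.
Row minima: CropG=-90, CropE=-430, CropD=-180, CropA=-120, CropC=-260
Best worst-case = -90 → CropG.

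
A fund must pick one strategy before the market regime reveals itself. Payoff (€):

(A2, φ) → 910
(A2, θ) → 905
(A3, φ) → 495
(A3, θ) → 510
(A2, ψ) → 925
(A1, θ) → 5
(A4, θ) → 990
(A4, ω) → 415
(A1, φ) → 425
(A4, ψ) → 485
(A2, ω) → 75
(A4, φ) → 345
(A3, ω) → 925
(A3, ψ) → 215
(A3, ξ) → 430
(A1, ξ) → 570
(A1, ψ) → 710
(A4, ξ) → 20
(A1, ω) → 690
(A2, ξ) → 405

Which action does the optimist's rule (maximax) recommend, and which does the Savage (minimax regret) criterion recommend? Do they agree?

maximax → A4; minimax regret → A4 (agree)

Row maxima: A1=710, A2=925, A3=925, A4=990
Best best-case = 990 → A4.
Column bests: θ=990, φ=910, ψ=925, ω=925, ξ=570.
A1 regrets: 985, 485, 215, 235, 0 → max 985
A2 regrets: 85, 0, 0, 850, 165 → max 850
A3 regrets: 480, 415, 710, 0, 140 → max 710
A4 regrets: 0, 565, 440, 510, 550 → max 565
Smallest max regret = 565 → A4.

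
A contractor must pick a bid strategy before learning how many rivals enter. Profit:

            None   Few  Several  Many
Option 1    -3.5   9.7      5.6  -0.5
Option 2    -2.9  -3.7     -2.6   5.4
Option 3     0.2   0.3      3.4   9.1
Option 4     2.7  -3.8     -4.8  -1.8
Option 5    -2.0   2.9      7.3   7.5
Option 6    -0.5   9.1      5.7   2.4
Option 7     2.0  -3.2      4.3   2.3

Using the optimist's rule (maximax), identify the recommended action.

Row maxima: Option 1=9.7, Option 2=5.4, Option 3=9.1, Option 4=2.7, Option 5=7.5, Option 6=9.1, Option 7=4.3
Best best-case = 9.7 → Option 1.

Option 1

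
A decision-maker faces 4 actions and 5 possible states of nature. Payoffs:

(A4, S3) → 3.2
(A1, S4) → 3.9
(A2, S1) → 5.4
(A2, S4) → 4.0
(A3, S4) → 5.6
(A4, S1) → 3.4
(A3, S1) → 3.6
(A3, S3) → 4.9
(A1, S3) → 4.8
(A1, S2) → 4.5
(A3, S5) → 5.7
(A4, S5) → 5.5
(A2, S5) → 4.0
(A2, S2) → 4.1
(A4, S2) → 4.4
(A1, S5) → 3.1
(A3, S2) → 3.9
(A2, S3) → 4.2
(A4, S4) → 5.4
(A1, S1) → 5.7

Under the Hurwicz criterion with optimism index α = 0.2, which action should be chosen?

A2

A1: 0.2·5.7 + 0.8·3.1 = 3.62
A2: 0.2·5.4 + 0.8·4.0 = 4.28
A3: 0.2·5.7 + 0.8·3.6 = 4.02
A4: 0.2·5.5 + 0.8·3.2 = 3.66
Highest Hurwicz score = 4.28 → A2.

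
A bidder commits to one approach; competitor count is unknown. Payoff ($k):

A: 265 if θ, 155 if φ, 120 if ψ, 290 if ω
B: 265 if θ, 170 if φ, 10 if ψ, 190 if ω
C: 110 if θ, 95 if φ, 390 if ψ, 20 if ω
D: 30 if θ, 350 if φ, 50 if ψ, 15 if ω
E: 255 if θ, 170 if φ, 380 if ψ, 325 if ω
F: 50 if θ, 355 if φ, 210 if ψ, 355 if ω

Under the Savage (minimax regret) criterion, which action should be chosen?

Column bests: θ=265, φ=355, ψ=390, ω=355.
A regrets: 0, 200, 270, 65 → max 270
B regrets: 0, 185, 380, 165 → max 380
C regrets: 155, 260, 0, 335 → max 335
D regrets: 235, 5, 340, 340 → max 340
E regrets: 10, 185, 10, 30 → max 185
F regrets: 215, 0, 180, 0 → max 215
Smallest max regret = 185 → E.

E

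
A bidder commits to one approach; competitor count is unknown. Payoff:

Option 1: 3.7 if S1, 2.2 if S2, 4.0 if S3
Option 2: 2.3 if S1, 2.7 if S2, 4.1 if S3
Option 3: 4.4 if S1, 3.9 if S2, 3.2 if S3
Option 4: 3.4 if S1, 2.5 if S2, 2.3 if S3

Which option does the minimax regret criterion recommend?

Column bests: S1=4.4, S2=3.9, S3=4.1.
Option 1 regrets: 0.7, 1.7, 0.1 → max 1.7
Option 2 regrets: 2.1, 1.2, 0.0 → max 2.1
Option 3 regrets: 0.0, 0.0, 0.9 → max 0.9
Option 4 regrets: 1.0, 1.4, 1.8 → max 1.8
Smallest max regret = 0.9 → Option 3.

Option 3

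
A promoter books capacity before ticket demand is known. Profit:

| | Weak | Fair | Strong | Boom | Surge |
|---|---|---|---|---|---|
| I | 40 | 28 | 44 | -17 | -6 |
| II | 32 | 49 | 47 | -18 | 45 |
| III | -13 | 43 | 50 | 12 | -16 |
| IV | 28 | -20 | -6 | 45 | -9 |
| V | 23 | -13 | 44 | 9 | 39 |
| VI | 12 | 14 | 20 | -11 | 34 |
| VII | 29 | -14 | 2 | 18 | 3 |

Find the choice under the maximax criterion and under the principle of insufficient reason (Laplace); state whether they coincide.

Row maxima: I=44, II=49, III=50, IV=45, V=44, VI=34, VII=29
Best best-case = 50 → III.
Row averages: I=17.8, II=31, III=15.2, IV=7.6, V=20.4, VI=13.8, VII=7.6
Highest average = 31 → II.

maximax → III; laplace → II (disagree)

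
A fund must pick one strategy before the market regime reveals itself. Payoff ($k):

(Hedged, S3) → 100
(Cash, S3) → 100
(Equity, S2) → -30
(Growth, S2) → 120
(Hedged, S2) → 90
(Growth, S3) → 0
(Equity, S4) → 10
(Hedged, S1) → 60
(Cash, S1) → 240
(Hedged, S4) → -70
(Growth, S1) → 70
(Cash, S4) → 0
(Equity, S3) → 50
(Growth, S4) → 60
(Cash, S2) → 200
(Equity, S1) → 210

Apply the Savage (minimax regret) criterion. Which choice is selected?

Cash

Column bests: S1=240, S2=200, S3=100, S4=60.
Equity regrets: 30, 230, 50, 50 → max 230
Growth regrets: 170, 80, 100, 0 → max 170
Cash regrets: 0, 0, 0, 60 → max 60
Hedged regrets: 180, 110, 0, 130 → max 180
Smallest max regret = 60 → Cash.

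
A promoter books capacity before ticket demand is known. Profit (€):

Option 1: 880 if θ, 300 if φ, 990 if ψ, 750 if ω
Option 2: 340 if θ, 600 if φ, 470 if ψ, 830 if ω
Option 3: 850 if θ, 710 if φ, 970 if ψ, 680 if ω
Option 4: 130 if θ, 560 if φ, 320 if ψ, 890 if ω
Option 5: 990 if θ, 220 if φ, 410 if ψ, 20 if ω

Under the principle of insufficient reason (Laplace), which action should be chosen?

Option 3

Row averages: Option 1=730, Option 2=560, Option 3=802.5, Option 4=475, Option 5=410
Highest average = 802.5 → Option 3.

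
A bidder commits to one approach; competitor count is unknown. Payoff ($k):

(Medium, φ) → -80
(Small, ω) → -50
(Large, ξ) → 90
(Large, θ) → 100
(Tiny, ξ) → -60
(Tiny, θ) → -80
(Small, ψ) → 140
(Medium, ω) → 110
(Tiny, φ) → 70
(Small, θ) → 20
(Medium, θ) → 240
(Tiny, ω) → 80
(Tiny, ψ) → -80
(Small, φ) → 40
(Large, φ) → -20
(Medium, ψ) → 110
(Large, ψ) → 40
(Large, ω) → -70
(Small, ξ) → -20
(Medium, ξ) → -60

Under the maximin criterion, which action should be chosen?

Row minima: Tiny=-80, Small=-50, Medium=-80, Large=-70
Best worst-case = -50 → Small.

Small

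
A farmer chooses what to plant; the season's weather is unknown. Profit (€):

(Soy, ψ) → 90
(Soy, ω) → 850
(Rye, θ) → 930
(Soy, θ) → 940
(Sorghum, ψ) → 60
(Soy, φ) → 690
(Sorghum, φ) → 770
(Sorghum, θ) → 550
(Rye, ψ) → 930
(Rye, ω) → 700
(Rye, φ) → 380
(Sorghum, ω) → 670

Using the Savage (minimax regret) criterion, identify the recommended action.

Column bests: θ=940, φ=770, ψ=930, ω=850.
Rye regrets: 10, 390, 0, 150 → max 390
Soy regrets: 0, 80, 840, 0 → max 840
Sorghum regrets: 390, 0, 870, 180 → max 870
Smallest max regret = 390 → Rye.

Rye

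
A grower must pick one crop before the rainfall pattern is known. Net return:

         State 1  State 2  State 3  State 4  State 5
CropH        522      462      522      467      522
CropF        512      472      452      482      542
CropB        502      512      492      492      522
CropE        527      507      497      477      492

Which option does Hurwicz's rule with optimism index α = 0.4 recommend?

CropB

CropH: 0.4·522 + 0.6·462 = 486
CropF: 0.4·542 + 0.6·452 = 488
CropB: 0.4·522 + 0.6·492 = 504
CropE: 0.4·527 + 0.6·477 = 497
Highest Hurwicz score = 504 → CropB.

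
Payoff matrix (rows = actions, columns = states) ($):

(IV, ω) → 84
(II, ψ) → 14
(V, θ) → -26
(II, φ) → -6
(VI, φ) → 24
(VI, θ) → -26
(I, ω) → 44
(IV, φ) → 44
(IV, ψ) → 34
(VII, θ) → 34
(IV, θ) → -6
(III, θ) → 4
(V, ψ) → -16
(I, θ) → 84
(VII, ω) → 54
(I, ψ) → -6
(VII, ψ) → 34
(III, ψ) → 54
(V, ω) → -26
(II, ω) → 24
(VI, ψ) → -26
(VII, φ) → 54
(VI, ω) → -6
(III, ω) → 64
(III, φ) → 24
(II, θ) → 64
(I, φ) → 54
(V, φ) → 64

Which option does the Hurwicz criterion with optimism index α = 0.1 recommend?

I: 0.1·84 + 0.9·(-6) = 3
II: 0.1·64 + 0.9·(-6) = 1
III: 0.1·64 + 0.9·4 = 10
IV: 0.1·84 + 0.9·(-6) = 3
V: 0.1·64 + 0.9·(-26) = -17
VI: 0.1·24 + 0.9·(-26) = -21
VII: 0.1·54 + 0.9·34 = 36
Highest Hurwicz score = 36 → VII.

VII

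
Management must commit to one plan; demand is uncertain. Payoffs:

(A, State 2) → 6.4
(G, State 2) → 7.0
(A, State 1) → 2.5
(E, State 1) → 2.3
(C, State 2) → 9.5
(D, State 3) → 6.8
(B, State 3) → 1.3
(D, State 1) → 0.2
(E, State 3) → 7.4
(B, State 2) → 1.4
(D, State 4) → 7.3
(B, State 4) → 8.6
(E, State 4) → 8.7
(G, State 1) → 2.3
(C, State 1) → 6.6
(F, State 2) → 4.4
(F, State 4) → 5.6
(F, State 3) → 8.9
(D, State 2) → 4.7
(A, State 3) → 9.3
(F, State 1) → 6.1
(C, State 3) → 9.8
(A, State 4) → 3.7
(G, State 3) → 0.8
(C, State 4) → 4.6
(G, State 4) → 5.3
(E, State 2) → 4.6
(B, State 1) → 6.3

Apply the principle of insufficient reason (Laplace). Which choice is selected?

Row averages: A=5.475, B=4.4, C=7.625, D=4.75, E=5.75, F=6.25, G=3.85
Highest average = 7.625 → C.

C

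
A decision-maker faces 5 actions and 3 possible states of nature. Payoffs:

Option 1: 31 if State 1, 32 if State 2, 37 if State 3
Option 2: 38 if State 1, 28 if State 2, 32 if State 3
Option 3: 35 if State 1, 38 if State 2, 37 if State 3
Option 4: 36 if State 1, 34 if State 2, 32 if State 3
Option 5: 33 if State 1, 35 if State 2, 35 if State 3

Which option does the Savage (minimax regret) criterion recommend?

Option 3

Column bests: State 1=38, State 2=38, State 3=37.
Option 1 regrets: 7, 6, 0 → max 7
Option 2 regrets: 0, 10, 5 → max 10
Option 3 regrets: 3, 0, 0 → max 3
Option 4 regrets: 2, 4, 5 → max 5
Option 5 regrets: 5, 3, 2 → max 5
Smallest max regret = 3 → Option 3.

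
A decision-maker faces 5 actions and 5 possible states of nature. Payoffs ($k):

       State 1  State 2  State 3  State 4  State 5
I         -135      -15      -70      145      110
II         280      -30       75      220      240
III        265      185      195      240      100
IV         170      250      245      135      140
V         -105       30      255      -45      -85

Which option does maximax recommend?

II

Row maxima: I=145, II=280, III=265, IV=250, V=255
Best best-case = 280 → II.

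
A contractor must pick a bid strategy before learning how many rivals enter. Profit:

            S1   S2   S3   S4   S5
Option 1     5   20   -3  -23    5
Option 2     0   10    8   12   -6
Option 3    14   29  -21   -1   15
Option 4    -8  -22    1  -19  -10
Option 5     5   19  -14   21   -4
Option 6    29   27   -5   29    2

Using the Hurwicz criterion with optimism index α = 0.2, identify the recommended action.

Option 6

Option 1: 0.2·20 + 0.8·(-23) = -14.4
Option 2: 0.2·12 + 0.8·(-6) = -2.4
Option 3: 0.2·29 + 0.8·(-21) = -11
Option 4: 0.2·1 + 0.8·(-22) = -17.4
Option 5: 0.2·21 + 0.8·(-14) = -7
Option 6: 0.2·29 + 0.8·(-5) = 1.8
Highest Hurwicz score = 1.8 → Option 6.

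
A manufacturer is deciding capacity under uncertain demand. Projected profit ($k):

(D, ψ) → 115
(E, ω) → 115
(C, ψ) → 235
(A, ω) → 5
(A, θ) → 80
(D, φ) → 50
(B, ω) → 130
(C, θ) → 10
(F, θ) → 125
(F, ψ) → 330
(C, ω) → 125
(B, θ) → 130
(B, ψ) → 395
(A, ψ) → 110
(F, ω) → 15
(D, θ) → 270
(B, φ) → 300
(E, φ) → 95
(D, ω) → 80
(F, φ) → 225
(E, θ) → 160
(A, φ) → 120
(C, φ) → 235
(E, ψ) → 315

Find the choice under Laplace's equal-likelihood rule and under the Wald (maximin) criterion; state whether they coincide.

Row averages: A=78.75, B=238.75, C=151.25, D=128.75, E=171.25, F=173.75
Highest average = 238.75 → B.
Row minima: A=5, B=130, C=10, D=50, E=95, F=15
Best worst-case = 130 → B.

laplace → B; maximin → B (agree)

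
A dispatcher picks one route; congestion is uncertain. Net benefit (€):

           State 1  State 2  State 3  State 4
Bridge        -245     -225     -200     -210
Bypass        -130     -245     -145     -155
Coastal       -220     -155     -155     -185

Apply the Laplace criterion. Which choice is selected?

Row averages: Bridge=-220, Bypass=-168.75, Coastal=-178.75
Highest average = -168.75 → Bypass.

Bypass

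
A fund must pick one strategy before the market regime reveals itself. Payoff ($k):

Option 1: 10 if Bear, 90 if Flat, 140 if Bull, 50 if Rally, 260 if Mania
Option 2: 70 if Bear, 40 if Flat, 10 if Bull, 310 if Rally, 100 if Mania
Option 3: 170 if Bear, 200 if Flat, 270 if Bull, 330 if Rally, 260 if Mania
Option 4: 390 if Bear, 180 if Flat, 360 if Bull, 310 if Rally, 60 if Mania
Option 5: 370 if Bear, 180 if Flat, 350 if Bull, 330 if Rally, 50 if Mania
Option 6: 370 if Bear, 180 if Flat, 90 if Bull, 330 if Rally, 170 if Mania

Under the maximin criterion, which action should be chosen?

Option 3

Row minima: Option 1=10, Option 2=10, Option 3=170, Option 4=60, Option 5=50, Option 6=90
Best worst-case = 170 → Option 3.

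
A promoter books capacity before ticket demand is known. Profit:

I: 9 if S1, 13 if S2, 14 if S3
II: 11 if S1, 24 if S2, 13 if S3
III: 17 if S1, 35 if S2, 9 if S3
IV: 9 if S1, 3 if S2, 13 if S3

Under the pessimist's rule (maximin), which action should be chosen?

II

Row minima: I=9, II=11, III=9, IV=3
Best worst-case = 11 → II.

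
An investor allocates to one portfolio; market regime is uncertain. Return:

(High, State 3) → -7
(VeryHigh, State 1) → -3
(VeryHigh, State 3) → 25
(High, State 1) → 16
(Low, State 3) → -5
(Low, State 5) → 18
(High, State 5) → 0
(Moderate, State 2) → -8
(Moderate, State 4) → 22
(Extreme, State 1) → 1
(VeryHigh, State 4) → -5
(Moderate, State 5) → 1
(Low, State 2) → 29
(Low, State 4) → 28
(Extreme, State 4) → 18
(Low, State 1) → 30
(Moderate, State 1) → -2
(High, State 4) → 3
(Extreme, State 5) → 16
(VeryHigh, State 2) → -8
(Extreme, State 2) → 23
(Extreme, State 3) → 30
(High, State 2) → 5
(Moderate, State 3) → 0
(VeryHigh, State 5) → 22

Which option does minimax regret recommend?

Extreme

Column bests: State 1=30, State 2=29, State 3=30, State 4=28, State 5=22.
Low regrets: 0, 0, 35, 0, 4 → max 35
Moderate regrets: 32, 37, 30, 6, 21 → max 37
High regrets: 14, 24, 37, 25, 22 → max 37
VeryHigh regrets: 33, 37, 5, 33, 0 → max 37
Extreme regrets: 29, 6, 0, 10, 6 → max 29
Smallest max regret = 29 → Extreme.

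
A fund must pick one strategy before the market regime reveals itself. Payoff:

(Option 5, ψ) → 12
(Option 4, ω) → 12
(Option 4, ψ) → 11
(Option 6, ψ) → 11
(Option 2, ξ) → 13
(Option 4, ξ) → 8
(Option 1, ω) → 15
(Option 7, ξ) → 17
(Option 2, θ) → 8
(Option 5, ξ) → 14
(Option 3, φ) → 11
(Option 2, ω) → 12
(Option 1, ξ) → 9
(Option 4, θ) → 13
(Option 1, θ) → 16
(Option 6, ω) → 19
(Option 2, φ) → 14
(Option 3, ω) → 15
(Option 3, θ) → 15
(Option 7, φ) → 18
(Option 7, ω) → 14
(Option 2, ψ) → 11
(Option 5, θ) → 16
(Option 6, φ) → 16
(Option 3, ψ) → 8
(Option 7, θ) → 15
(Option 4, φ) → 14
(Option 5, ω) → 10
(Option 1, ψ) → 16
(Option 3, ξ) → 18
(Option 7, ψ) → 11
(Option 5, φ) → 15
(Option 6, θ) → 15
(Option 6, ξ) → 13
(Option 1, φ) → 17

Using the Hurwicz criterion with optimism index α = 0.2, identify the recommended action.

Option 1: 0.2·17 + 0.8·9 = 10.6
Option 2: 0.2·14 + 0.8·8 = 9.2
Option 3: 0.2·18 + 0.8·8 = 10
Option 4: 0.2·14 + 0.8·8 = 9.2
Option 5: 0.2·16 + 0.8·10 = 11.2
Option 6: 0.2·19 + 0.8·11 = 12.6
Option 7: 0.2·18 + 0.8·11 = 12.4
Highest Hurwicz score = 12.6 → Option 6.

Option 6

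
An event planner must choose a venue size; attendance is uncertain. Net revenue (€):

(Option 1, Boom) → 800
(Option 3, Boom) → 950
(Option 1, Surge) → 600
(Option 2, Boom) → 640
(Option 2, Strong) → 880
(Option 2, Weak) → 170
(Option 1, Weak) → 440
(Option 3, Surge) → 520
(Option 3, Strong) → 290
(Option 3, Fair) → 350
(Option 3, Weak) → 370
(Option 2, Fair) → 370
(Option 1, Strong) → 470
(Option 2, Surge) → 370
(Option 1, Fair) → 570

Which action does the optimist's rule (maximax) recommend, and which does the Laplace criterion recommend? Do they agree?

Row maxima: Option 1=800, Option 2=880, Option 3=950
Best best-case = 950 → Option 3.
Row averages: Option 1=576, Option 2=486, Option 3=496
Highest average = 576 → Option 1.

maximax → Option 3; laplace → Option 1 (disagree)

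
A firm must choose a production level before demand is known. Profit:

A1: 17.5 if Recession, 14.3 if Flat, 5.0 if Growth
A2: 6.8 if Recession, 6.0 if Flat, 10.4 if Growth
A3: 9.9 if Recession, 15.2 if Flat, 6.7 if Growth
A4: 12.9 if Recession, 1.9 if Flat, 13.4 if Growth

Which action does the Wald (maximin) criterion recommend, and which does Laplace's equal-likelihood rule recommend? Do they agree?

maximin → A3; laplace → A1 (disagree)

Row minima: A1=5.0, A2=6.0, A3=6.7, A4=1.9
Best worst-case = 6.7 → A3.
Row averages: A1=184/15, A2=116/15, A3=10.6, A4=9.4
Highest average = 184/15 → A1.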